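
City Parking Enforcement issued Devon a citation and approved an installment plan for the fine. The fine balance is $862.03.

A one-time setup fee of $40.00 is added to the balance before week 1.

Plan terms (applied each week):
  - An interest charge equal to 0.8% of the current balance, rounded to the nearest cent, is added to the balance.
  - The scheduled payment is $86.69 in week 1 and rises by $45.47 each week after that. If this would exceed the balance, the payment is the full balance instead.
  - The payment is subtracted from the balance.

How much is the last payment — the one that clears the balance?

$40.23

# | Opening | Interest | Payment | End bal
1 | $902.03 | $7.22 | $86.69 | $822.56
2 | $822.56 | $6.58 | $132.16 | $696.98
3 | $696.98 | $5.58 | $177.63 | $524.93
4 | $524.93 | $4.20 | $223.10 | $306.03
5 | $306.03 | $2.45 | $268.57 | $39.91
6 | $39.91 | $0.32 | $40.23 | $0.00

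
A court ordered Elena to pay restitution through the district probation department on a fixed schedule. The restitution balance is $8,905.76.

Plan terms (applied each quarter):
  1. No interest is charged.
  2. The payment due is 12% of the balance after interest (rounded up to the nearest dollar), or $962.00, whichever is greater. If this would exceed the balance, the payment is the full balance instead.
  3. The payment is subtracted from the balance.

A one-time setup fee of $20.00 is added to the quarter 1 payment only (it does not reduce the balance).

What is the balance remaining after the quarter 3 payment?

Quarter 1: opening $8,905.76; payment $1,069.00 (+ $20.00 fee); balance $7,836.76
Quarter 2: opening $7,836.76; payment $962.00; balance $6,874.76
Quarter 3: opening $6,874.76; payment $962.00; balance $5,912.76

$5,912.76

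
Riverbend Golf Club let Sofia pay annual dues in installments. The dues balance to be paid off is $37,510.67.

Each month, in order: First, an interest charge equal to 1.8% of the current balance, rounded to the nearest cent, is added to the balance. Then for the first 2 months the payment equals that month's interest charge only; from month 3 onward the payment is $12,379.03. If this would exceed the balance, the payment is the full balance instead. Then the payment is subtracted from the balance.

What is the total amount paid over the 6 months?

$40,282.56

# | Opening | Interest | Payment | End bal
1 | $37,510.67 | $675.19 | $675.19 | $37,510.67
2 | $37,510.67 | $675.19 | $675.19 | $37,510.67
3 | $37,510.67 | $675.19 | $12,379.03 | $25,806.83
4 | $25,806.83 | $464.52 | $12,379.03 | $13,892.32
5 | $13,892.32 | $250.06 | $12,379.03 | $1,763.35
6 | $1,763.35 | $31.74 | $1,795.09 | $0.00
Total paid: $40,282.56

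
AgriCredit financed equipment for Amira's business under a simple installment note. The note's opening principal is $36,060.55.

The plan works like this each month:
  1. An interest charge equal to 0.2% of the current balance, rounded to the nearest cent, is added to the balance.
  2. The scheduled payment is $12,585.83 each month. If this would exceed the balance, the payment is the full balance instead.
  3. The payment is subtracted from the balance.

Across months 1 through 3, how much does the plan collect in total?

Month 1: opening $36,060.55; interest $72.12 → $36,132.67; payment $12,585.83; balance $23,546.84
Month 2: opening $23,546.84; interest $47.09 → $23,593.93; payment $12,585.83; balance $11,008.10
Month 3: opening $11,008.10; interest $22.02 → $11,030.12; payment $11,030.12; balance $0.00
Total paid: $36,201.78

$36,201.78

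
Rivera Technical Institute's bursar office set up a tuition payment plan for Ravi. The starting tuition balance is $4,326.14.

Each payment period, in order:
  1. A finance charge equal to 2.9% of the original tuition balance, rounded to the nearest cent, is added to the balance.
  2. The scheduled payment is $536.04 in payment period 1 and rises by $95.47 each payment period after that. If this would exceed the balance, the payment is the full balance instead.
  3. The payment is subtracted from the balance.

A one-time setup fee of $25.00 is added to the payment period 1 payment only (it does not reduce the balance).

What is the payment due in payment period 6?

$1,013.39

# | Opening | Interest | Payment | Fee | End bal
1 | $4,326.14 | $125.46 | $536.04 | $25.00 | $3,915.56
2 | $3,915.56 | $125.46 | $631.51 | — | $3,409.51
3 | $3,409.51 | $125.46 | $726.98 | — | $2,807.99
4 | $2,807.99 | $125.46 | $822.45 | — | $2,111.00
5 | $2,111.00 | $125.46 | $917.92 | — | $1,318.54
6 | $1,318.54 | $125.46 | $1,013.39 | — | $430.61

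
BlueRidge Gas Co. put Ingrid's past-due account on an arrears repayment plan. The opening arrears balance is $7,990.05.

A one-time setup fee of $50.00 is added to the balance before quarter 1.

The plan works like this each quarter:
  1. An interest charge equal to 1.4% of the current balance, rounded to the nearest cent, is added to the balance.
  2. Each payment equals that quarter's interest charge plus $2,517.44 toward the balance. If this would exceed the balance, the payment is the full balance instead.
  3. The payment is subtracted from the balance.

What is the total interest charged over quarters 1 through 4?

Quarter 1: opening $8,040.05; interest $112.56 → $8,152.61; payment $2,630.00; balance $5,522.61
Quarter 2: opening $5,522.61; interest $77.32 → $5,599.93; payment $2,594.76; balance $3,005.17
Quarter 3: opening $3,005.17; interest $42.07 → $3,047.24; payment $2,559.51; balance $487.73
Quarter 4: opening $487.73; interest $6.83 → $494.56; payment $494.56; balance $0.00
Total interest: $112.56 + $77.32 + $42.07 + $6.83 = $238.78

$238.78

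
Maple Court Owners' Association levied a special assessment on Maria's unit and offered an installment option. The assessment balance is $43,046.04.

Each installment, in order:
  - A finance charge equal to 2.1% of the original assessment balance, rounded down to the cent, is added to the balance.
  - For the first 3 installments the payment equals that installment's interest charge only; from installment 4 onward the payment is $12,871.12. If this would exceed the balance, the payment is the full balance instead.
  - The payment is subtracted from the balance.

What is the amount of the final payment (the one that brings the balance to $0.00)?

$8,048.52

Installment 1: $43,046.04 +$903.96 interest = $43,950.00; pay $903.96 → $43,046.04
Installment 2: $43,046.04 +$903.96 interest = $43,950.00; pay $903.96 → $43,046.04
Installment 3: $43,046.04 +$903.96 interest = $43,950.00; pay $903.96 → $43,046.04
Installment 4: $43,046.04 +$903.96 interest = $43,950.00; pay $12,871.12 → $31,078.88
Installment 5: $31,078.88 +$903.96 interest = $31,982.84; pay $12,871.12 → $19,111.72
Installment 6: $19,111.72 +$903.96 interest = $20,015.68; pay $12,871.12 → $7,144.56
Installment 7: $7,144.56 +$903.96 interest = $8,048.52; pay $8,048.52 → $0.00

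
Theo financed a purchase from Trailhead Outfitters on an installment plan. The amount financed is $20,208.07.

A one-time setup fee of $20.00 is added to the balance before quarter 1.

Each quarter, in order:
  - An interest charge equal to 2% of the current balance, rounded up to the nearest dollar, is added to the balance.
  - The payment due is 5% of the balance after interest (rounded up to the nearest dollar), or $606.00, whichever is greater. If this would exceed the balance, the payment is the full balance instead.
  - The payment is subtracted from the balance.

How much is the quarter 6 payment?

$882.00

Quarter 1: $20,228.07 +$405.00 interest = $20,633.07; pay $1,032.00 → $19,601.07
Quarter 2: $19,601.07 +$393.00 interest = $19,994.07; pay $1,000.00 → $18,994.07
Quarter 3: $18,994.07 +$380.00 interest = $19,374.07; pay $969.00 → $18,405.07
Quarter 4: $18,405.07 +$369.00 interest = $18,774.07; pay $939.00 → $17,835.07
Quarter 5: $17,835.07 +$357.00 interest = $18,192.07; pay $910.00 → $17,282.07
Quarter 6: $17,282.07 +$346.00 interest = $17,628.07; pay $882.00 → $16,746.07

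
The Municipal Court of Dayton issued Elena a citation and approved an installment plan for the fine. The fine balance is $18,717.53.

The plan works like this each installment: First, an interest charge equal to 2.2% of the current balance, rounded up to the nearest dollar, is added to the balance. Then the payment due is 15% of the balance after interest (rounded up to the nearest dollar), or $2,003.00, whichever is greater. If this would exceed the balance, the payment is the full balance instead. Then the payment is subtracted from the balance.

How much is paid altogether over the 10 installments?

Installment 1: $18,717.53 +$412.00 interest = $19,129.53; pay $2,870.00 → $16,259.53
Installment 2: $16,259.53 +$358.00 interest = $16,617.53; pay $2,493.00 → $14,124.53
Installment 3: $14,124.53 +$311.00 interest = $14,435.53; pay $2,166.00 → $12,269.53
Installment 4: $12,269.53 +$270.00 interest = $12,539.53; pay $2,003.00 → $10,536.53
Installment 5: $10,536.53 +$232.00 interest = $10,768.53; pay $2,003.00 → $8,765.53
Installment 6: $8,765.53 +$193.00 interest = $8,958.53; pay $2,003.00 → $6,955.53
Installment 7: $6,955.53 +$154.00 interest = $7,109.53; pay $2,003.00 → $5,106.53
Installment 8: $5,106.53 +$113.00 interest = $5,219.53; pay $2,003.00 → $3,216.53
Installment 9: $3,216.53 +$71.00 interest = $3,287.53; pay $2,003.00 → $1,284.53
Installment 10: $1,284.53 +$29.00 interest = $1,313.53; pay $1,313.53 → $0.00
Total paid: $20,860.53

$20,860.53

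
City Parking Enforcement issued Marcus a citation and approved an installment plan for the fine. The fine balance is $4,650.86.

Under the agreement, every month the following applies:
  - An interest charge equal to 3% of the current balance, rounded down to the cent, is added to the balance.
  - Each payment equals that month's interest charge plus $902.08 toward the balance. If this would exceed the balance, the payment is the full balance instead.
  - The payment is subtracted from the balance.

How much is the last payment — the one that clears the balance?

$144.67

Month 1: $4,650.86 +$139.52 interest = $4,790.38; pay $1,041.60 → $3,748.78
Month 2: $3,748.78 +$112.46 interest = $3,861.24; pay $1,014.54 → $2,846.70
Month 3: $2,846.70 +$85.40 interest = $2,932.10; pay $987.48 → $1,944.62
Month 4: $1,944.62 +$58.33 interest = $2,002.95; pay $960.41 → $1,042.54
Month 5: $1,042.54 +$31.27 interest = $1,073.81; pay $933.35 → $140.46
Month 6: $140.46 +$4.21 interest = $144.67; pay $144.67 → $0.00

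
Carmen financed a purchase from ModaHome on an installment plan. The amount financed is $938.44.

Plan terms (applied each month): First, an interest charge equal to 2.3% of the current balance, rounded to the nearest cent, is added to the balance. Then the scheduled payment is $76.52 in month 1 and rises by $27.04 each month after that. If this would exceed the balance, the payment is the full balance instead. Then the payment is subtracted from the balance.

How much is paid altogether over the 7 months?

$1,039.68

# | Opening | Interest | Payment | End bal
1 | $938.44 | $21.58 | $76.52 | $883.50
2 | $883.50 | $20.32 | $103.56 | $800.26
3 | $800.26 | $18.41 | $130.60 | $688.07
4 | $688.07 | $15.83 | $157.64 | $546.26
5 | $546.26 | $12.56 | $184.68 | $374.14
6 | $374.14 | $8.61 | $211.72 | $171.03
7 | $171.03 | $3.93 | $174.96 | $0.00
Total paid: $1,039.68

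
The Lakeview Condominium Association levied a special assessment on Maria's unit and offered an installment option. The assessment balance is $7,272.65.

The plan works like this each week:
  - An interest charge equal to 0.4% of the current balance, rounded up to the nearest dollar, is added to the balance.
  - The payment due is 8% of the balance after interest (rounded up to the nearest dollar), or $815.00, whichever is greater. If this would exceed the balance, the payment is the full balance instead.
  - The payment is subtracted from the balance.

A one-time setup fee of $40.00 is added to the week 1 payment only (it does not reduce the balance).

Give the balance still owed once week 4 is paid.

$4,111.65

Week 1: opening $7,272.65; interest $30.00 → $7,302.65; payment $815.00 (+ $40.00 fee); balance $6,487.65
Week 2: opening $6,487.65; interest $26.00 → $6,513.65; payment $815.00; balance $5,698.65
Week 3: opening $5,698.65; interest $23.00 → $5,721.65; payment $815.00; balance $4,906.65
Week 4: opening $4,906.65; interest $20.00 → $4,926.65; payment $815.00; balance $4,111.65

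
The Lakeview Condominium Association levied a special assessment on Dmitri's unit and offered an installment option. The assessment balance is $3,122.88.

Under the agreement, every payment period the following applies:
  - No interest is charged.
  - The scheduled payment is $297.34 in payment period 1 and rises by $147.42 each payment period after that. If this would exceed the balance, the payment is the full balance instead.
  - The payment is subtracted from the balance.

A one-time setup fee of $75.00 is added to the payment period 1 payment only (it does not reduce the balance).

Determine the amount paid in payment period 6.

$161.98

Payment period 1: $3,122.88 − $297.34 (+ $75.00 fee) → $2,825.54
Payment period 2: $2,825.54 − $444.76 → $2,380.78
Payment period 3: $2,380.78 − $592.18 → $1,788.60
Payment period 4: $1,788.60 − $739.60 → $1,049.00
Payment period 5: $1,049.00 − $887.02 → $161.98
Payment period 6: $161.98 − $161.98 → $0.00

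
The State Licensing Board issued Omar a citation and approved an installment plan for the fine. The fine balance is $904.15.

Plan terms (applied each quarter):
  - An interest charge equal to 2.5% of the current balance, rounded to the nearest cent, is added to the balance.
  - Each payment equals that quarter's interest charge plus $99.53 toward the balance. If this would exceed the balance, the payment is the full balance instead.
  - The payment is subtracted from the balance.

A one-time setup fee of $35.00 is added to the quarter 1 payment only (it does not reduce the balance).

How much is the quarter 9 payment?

$102.23

Quarter 1: $904.15 +$22.60 interest = $926.75; pay $122.13 (+ $35.00 fee) → $804.62
Quarter 2: $804.62 +$20.12 interest = $824.74; pay $119.65 → $705.09
Quarter 3: $705.09 +$17.63 interest = $722.72; pay $117.16 → $605.56
Quarter 4: $605.56 +$15.14 interest = $620.70; pay $114.67 → $506.03
Quarter 5: $506.03 +$12.65 interest = $518.68; pay $112.18 → $406.50
Quarter 6: $406.50 +$10.16 interest = $416.66; pay $109.69 → $306.97
Quarter 7: $306.97 +$7.67 interest = $314.64; pay $107.20 → $207.44
Quarter 8: $207.44 +$5.19 interest = $212.63; pay $104.72 → $107.91
Quarter 9: $107.91 +$2.70 interest = $110.61; pay $102.23 → $8.38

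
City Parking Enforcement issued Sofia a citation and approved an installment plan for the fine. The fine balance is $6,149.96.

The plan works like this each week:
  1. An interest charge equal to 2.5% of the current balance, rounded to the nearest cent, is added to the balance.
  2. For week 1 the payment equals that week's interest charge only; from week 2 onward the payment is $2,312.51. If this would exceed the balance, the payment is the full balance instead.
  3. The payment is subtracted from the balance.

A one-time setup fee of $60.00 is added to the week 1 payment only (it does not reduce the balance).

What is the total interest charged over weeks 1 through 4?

$451.74

# | Opening | Interest | Payment | Fee | End bal
1 | $6,149.96 | $153.75 | $153.75 | $60.00 | $6,149.96
2 | $6,149.96 | $153.75 | $2,312.51 | — | $3,991.20
3 | $3,991.20 | $99.78 | $2,312.51 | — | $1,778.47
4 | $1,778.47 | $44.46 | $1,822.93 | — | $0.00
Total interest: $153.75 + $153.75 + $99.78 + $44.46 = $451.74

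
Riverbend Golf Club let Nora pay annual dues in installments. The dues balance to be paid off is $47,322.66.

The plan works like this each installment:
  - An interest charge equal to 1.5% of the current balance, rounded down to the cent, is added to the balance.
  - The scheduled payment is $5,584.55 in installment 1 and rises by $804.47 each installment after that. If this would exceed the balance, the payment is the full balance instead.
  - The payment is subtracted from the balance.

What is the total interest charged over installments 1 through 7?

$2,965.59

Installment 1: $47,322.66 +$709.83 interest = $48,032.49; pay $5,584.55 → $42,447.94
Installment 2: $42,447.94 +$636.71 interest = $43,084.65; pay $6,389.02 → $36,695.63
Installment 3: $36,695.63 +$550.43 interest = $37,246.06; pay $7,193.49 → $30,052.57
Installment 4: $30,052.57 +$450.78 interest = $30,503.35; pay $7,997.96 → $22,505.39
Installment 5: $22,505.39 +$337.58 interest = $22,842.97; pay $8,802.43 → $14,040.54
Installment 6: $14,040.54 +$210.60 interest = $14,251.14; pay $9,606.90 → $4,644.24
Installment 7: $4,644.24 +$69.66 interest = $4,713.90; pay $4,713.90 → $0.00
Total interest: $709.83 + $636.71 + $550.43 + $450.78 + $337.58 + $210.60 + $69.66 = $2,965.59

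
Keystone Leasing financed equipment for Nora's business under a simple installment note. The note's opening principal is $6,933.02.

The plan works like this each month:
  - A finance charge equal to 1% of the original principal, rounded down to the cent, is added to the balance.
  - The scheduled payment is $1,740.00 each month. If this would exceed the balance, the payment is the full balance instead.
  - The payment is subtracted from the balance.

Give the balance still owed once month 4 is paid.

$250.34

Month 1: opening $6,933.02; interest $69.33 → $7,002.35; payment $1,740.00; balance $5,262.35
Month 2: opening $5,262.35; interest $69.33 → $5,331.68; payment $1,740.00; balance $3,591.68
Month 3: opening $3,591.68; interest $69.33 → $3,661.01; payment $1,740.00; balance $1,921.01
Month 4: opening $1,921.01; interest $69.33 → $1,990.34; payment $1,740.00; balance $250.34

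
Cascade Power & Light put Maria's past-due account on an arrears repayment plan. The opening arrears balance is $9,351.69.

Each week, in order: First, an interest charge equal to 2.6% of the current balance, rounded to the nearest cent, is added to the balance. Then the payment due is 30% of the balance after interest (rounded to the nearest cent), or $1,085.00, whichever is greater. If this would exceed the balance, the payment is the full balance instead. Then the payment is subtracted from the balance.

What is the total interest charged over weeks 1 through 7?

Week 1: $9,351.69 +$243.14 interest = $9,594.83; pay $2,878.45 → $6,716.38
Week 2: $6,716.38 +$174.63 interest = $6,891.01; pay $2,067.30 → $4,823.71
Week 3: $4,823.71 +$125.42 interest = $4,949.13; pay $1,484.74 → $3,464.39
Week 4: $3,464.39 +$90.07 interest = $3,554.46; pay $1,085.00 → $2,469.46
Week 5: $2,469.46 +$64.21 interest = $2,533.67; pay $1,085.00 → $1,448.67
Week 6: $1,448.67 +$37.67 interest = $1,486.34; pay $1,085.00 → $401.34
Week 7: $401.34 +$10.43 interest = $411.77; pay $411.77 → $0.00
Total interest: $243.14 + $174.63 + $125.42 + $90.07 + $64.21 + $37.67 + $10.43 = $745.57

$745.57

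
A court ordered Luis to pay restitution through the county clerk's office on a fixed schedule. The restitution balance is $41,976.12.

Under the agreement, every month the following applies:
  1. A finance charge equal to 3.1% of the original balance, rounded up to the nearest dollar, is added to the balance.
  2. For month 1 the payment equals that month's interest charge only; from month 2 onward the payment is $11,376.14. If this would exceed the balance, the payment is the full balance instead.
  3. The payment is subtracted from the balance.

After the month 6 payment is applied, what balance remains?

$0.00

Month 1: $41,976.12 +$1,302.00 interest = $43,278.12; pay $1,302.00 → $41,976.12
Month 2: $41,976.12 +$1,302.00 interest = $43,278.12; pay $11,376.14 → $31,901.98
Month 3: $31,901.98 +$1,302.00 interest = $33,203.98; pay $11,376.14 → $21,827.84
Month 4: $21,827.84 +$1,302.00 interest = $23,129.84; pay $11,376.14 → $11,753.70
Month 5: $11,753.70 +$1,302.00 interest = $13,055.70; pay $11,376.14 → $1,679.56
Month 6: $1,679.56 +$1,302.00 interest = $2,981.56; pay $2,981.56 → $0.00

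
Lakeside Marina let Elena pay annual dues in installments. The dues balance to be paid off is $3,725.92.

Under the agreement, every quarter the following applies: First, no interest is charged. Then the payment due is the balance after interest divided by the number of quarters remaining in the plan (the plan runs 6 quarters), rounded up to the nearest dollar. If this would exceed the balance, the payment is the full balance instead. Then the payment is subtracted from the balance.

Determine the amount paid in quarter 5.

$621.00

Quarter 1: $3,725.92 − $621.00 → $3,104.92
Quarter 2: $3,104.92 − $621.00 → $2,483.92
Quarter 3: $2,483.92 − $621.00 → $1,862.92
Quarter 4: $1,862.92 − $621.00 → $1,241.92
Quarter 5: $1,241.92 − $621.00 → $620.92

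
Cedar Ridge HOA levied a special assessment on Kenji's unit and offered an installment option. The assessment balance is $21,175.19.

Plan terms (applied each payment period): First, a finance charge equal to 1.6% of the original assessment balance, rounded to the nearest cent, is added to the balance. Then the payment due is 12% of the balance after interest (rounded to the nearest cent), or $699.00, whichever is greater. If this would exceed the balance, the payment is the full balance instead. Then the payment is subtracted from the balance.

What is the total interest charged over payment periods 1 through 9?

$3,049.20

Payment period 1: opening $21,175.19; interest $338.80 → $21,513.99; payment $2,581.68; balance $18,932.31
Payment period 2: opening $18,932.31; interest $338.80 → $19,271.11; payment $2,312.53; balance $16,958.58
Payment period 3: opening $16,958.58; interest $338.80 → $17,297.38; payment $2,075.69; balance $15,221.69
Payment period 4: opening $15,221.69; interest $338.80 → $15,560.49; payment $1,867.26; balance $13,693.23
Payment period 5: opening $13,693.23; interest $338.80 → $14,032.03; payment $1,683.84; balance $12,348.19
Payment period 6: opening $12,348.19; interest $338.80 → $12,686.99; payment $1,522.44; balance $11,164.55
Payment period 7: opening $11,164.55; interest $338.80 → $11,503.35; payment $1,380.40; balance $10,122.95
Payment period 8: opening $10,122.95; interest $338.80 → $10,461.75; payment $1,255.41; balance $9,206.34
Payment period 9: opening $9,206.34; interest $338.80 → $9,545.14; payment $1,145.42; balance $8,399.72
Total interest: $338.80 + $338.80 + $338.80 + $338.80 + $338.80 + $338.80 + $338.80 + $338.80 + $338.80 = $3,049.20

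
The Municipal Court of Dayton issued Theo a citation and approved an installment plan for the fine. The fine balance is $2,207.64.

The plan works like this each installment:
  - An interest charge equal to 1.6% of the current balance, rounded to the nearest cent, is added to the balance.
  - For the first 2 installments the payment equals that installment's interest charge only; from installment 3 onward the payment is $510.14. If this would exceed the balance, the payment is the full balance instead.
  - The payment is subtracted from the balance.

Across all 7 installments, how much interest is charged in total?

# | Opening | Interest | Payment | End bal
1 | $2,207.64 | $35.32 | $35.32 | $2,207.64
2 | $2,207.64 | $35.32 | $35.32 | $2,207.64
3 | $2,207.64 | $35.32 | $510.14 | $1,732.82
4 | $1,732.82 | $27.73 | $510.14 | $1,250.41
5 | $1,250.41 | $20.01 | $510.14 | $760.28
6 | $760.28 | $12.16 | $510.14 | $262.30
7 | $262.30 | $4.20 | $266.50 | $0.00
Total interest: $35.32 + $35.32 + $35.32 + $27.73 + $20.01 + $12.16 + $4.20 = $170.06

$170.06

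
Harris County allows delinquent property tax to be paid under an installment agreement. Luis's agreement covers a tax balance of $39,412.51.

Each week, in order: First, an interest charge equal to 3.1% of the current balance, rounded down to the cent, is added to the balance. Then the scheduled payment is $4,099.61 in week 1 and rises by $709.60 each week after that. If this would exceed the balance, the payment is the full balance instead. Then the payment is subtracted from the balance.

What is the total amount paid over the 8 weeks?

# | Opening | Interest | Payment | End bal
1 | $39,412.51 | $1,221.78 | $4,099.61 | $36,534.68
2 | $36,534.68 | $1,132.57 | $4,809.21 | $32,858.04
3 | $32,858.04 | $1,018.59 | $5,518.81 | $28,357.82
4 | $28,357.82 | $879.09 | $6,228.41 | $23,008.50
5 | $23,008.50 | $713.26 | $6,938.01 | $16,783.75
6 | $16,783.75 | $520.29 | $7,647.61 | $9,656.43
7 | $9,656.43 | $299.34 | $8,357.21 | $1,598.56
8 | $1,598.56 | $49.55 | $1,648.11 | $0.00
Total paid: $45,246.98

$45,246.98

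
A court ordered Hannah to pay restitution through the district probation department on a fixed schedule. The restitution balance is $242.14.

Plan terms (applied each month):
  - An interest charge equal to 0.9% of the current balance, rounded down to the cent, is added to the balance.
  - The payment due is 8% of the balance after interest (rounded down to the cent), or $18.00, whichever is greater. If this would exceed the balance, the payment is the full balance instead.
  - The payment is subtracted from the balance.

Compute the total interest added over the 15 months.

$16.81

# | Opening | Interest | Payment | End bal
1 | $242.14 | $2.17 | $19.54 | $224.77
2 | $224.77 | $2.02 | $18.14 | $208.65
3 | $208.65 | $1.87 | $18.00 | $192.52
4 | $192.52 | $1.73 | $18.00 | $176.25
5 | $176.25 | $1.58 | $18.00 | $159.83
6 | $159.83 | $1.43 | $18.00 | $143.26
7 | $143.26 | $1.28 | $18.00 | $126.54
8 | $126.54 | $1.13 | $18.00 | $109.67
9 | $109.67 | $0.98 | $18.00 | $92.65
10 | $92.65 | $0.83 | $18.00 | $75.48
11 | $75.48 | $0.67 | $18.00 | $58.15
12 | $58.15 | $0.52 | $18.00 | $40.67
13 | $40.67 | $0.36 | $18.00 | $23.03
14 | $23.03 | $0.20 | $18.00 | $5.23
15 | $5.23 | $0.04 | $5.27 | $0.00
Total interest: $2.17 + $2.02 + $1.87 + $1.73 + $1.58 + $1.43 + $1.28 + $1.13 + $0.98 + $0.83 + $0.67 + $0.52 + $0.36 + $0.20 + $0.04 = $16.81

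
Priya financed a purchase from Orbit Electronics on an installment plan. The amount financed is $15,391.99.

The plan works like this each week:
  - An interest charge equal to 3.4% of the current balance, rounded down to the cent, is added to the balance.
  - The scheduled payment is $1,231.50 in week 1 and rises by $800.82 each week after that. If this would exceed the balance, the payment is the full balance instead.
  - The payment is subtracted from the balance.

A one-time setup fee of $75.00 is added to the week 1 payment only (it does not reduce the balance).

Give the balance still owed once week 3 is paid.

$10,764.71

Week 1: $15,391.99 +$523.32 interest = $15,915.31; pay $1,231.50 (+ $75.00 fee) → $14,683.81
Week 2: $14,683.81 +$499.24 interest = $15,183.05; pay $2,032.32 → $13,150.73
Week 3: $13,150.73 +$447.12 interest = $13,597.85; pay $2,833.14 → $10,764.71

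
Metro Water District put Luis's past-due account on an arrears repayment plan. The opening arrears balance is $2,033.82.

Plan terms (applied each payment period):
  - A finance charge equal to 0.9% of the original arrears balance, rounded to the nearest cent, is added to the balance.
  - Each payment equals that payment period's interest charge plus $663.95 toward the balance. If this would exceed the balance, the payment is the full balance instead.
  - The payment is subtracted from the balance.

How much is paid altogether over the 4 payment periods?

Payment period 1: opening $2,033.82; interest $18.30 → $2,052.12; payment $682.25; balance $1,369.87
Payment period 2: opening $1,369.87; interest $18.30 → $1,388.17; payment $682.25; balance $705.92
Payment period 3: opening $705.92; interest $18.30 → $724.22; payment $682.25; balance $41.97
Payment period 4: opening $41.97; interest $18.30 → $60.27; payment $60.27; balance $0.00
Total paid: $2,107.02

$2,107.02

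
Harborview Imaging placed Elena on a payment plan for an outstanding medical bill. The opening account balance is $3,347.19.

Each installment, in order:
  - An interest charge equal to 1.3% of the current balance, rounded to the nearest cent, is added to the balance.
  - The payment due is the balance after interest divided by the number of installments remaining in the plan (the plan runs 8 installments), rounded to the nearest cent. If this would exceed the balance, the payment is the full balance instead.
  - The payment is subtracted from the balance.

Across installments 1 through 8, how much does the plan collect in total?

# | Opening | Interest | Payment | End bal
1 | $3,347.19 | $43.51 | $423.84 | $2,966.86
2 | $2,966.86 | $38.57 | $429.35 | $2,576.08
3 | $2,576.08 | $33.49 | $434.93 | $2,174.64
4 | $2,174.64 | $28.27 | $440.58 | $1,762.33
5 | $1,762.33 | $22.91 | $446.31 | $1,338.93
6 | $1,338.93 | $17.41 | $452.11 | $904.23
7 | $904.23 | $11.75 | $457.99 | $457.99
8 | $457.99 | $5.95 | $463.94 | $0.00
Total paid: $3,549.05

$3,549.05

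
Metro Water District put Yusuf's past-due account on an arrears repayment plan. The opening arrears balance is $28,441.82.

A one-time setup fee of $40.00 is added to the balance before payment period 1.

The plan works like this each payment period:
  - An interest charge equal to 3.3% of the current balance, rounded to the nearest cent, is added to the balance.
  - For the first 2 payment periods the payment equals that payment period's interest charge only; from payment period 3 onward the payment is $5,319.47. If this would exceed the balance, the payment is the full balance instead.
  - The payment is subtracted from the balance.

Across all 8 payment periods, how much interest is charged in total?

Payment period 1: opening $28,481.82; interest $939.90 → $29,421.72; payment $939.90; balance $28,481.82
Payment period 2: opening $28,481.82; interest $939.90 → $29,421.72; payment $939.90; balance $28,481.82
Payment period 3: opening $28,481.82; interest $939.90 → $29,421.72; payment $5,319.47; balance $24,102.25
Payment period 4: opening $24,102.25; interest $795.37 → $24,897.62; payment $5,319.47; balance $19,578.15
Payment period 5: opening $19,578.15; interest $646.08 → $20,224.23; payment $5,319.47; balance $14,904.76
Payment period 6: opening $14,904.76; interest $491.86 → $15,396.62; payment $5,319.47; balance $10,077.15
Payment period 7: opening $10,077.15; interest $332.55 → $10,409.70; payment $5,319.47; balance $5,090.23
Payment period 8: opening $5,090.23; interest $167.98 → $5,258.21; payment $5,258.21; balance $0.00
Total interest: $939.90 + $939.90 + $939.90 + $795.37 + $646.08 + $491.86 + $332.55 + $167.98 = $5,253.54

$5,253.54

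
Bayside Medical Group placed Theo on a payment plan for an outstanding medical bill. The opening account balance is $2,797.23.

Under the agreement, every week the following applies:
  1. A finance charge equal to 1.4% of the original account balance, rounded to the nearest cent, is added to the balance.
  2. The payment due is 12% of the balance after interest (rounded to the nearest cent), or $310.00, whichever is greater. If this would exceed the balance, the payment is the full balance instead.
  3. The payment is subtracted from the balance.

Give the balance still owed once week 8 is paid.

$600.14

Week 1: opening $2,797.23; interest $39.16 → $2,836.39; payment $340.37; balance $2,496.02
Week 2: opening $2,496.02; interest $39.16 → $2,535.18; payment $310.00; balance $2,225.18
Week 3: opening $2,225.18; interest $39.16 → $2,264.34; payment $310.00; balance $1,954.34
Week 4: opening $1,954.34; interest $39.16 → $1,993.50; payment $310.00; balance $1,683.50
Week 5: opening $1,683.50; interest $39.16 → $1,722.66; payment $310.00; balance $1,412.66
Week 6: opening $1,412.66; interest $39.16 → $1,451.82; payment $310.00; balance $1,141.82
Week 7: opening $1,141.82; interest $39.16 → $1,180.98; payment $310.00; balance $870.98
Week 8: opening $870.98; interest $39.16 → $910.14; payment $310.00; balance $600.14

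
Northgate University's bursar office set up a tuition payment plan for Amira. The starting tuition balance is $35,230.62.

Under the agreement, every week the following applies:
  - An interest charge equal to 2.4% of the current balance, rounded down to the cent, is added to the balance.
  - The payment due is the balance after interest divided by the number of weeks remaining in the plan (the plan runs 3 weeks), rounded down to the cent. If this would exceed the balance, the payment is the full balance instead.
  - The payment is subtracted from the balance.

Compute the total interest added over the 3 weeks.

$1,718.27

Week 1: opening $35,230.62; interest $845.53 → $36,076.15; payment $12,025.38; balance $24,050.77
Week 2: opening $24,050.77; interest $577.21 → $24,627.98; payment $12,313.99; balance $12,313.99
Week 3: opening $12,313.99; interest $295.53 → $12,609.52; payment $12,609.52; balance $0.00
Total interest: $845.53 + $577.21 + $295.53 = $1,718.27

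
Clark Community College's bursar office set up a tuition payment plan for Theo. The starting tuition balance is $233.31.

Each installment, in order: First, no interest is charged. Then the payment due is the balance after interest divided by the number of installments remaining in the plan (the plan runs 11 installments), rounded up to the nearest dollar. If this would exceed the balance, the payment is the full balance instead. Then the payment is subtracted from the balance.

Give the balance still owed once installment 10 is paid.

$20.31

# | Opening | Payment | End bal
1 | $233.31 | $22.00 | $211.31
2 | $211.31 | $22.00 | $189.31
3 | $189.31 | $22.00 | $167.31
4 | $167.31 | $21.00 | $146.31
5 | $146.31 | $21.00 | $125.31
6 | $125.31 | $21.00 | $104.31
7 | $104.31 | $21.00 | $83.31
8 | $83.31 | $21.00 | $62.31
9 | $62.31 | $21.00 | $41.31
10 | $41.31 | $21.00 | $20.31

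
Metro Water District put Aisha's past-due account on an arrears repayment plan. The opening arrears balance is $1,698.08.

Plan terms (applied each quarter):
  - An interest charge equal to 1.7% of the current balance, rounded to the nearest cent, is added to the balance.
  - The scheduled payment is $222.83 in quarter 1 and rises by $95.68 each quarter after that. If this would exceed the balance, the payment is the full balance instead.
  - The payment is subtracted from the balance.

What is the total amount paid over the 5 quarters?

$1,792.48

Quarter 1: opening $1,698.08; interest $28.87 → $1,726.95; payment $222.83; balance $1,504.12
Quarter 2: opening $1,504.12; interest $25.57 → $1,529.69; payment $318.51; balance $1,211.18
Quarter 3: opening $1,211.18; interest $20.59 → $1,231.77; payment $414.19; balance $817.58
Quarter 4: opening $817.58; interest $13.90 → $831.48; payment $509.87; balance $321.61
Quarter 5: opening $321.61; interest $5.47 → $327.08; payment $327.08; balance $0.00
Total paid: $1,792.48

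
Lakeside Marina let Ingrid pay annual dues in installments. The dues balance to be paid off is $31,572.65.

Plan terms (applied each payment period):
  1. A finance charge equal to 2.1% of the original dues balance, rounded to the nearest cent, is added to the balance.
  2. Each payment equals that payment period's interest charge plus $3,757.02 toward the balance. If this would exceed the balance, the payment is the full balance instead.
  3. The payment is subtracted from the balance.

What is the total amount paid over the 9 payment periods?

$37,539.92

Payment period 1: opening $31,572.65; interest $663.03 → $32,235.68; payment $4,420.05; balance $27,815.63
Payment period 2: opening $27,815.63; interest $663.03 → $28,478.66; payment $4,420.05; balance $24,058.61
Payment period 3: opening $24,058.61; interest $663.03 → $24,721.64; payment $4,420.05; balance $20,301.59
Payment period 4: opening $20,301.59; interest $663.03 → $20,964.62; payment $4,420.05; balance $16,544.57
Payment period 5: opening $16,544.57; interest $663.03 → $17,207.60; payment $4,420.05; balance $12,787.55
Payment period 6: opening $12,787.55; interest $663.03 → $13,450.58; payment $4,420.05; balance $9,030.53
Payment period 7: opening $9,030.53; interest $663.03 → $9,693.56; payment $4,420.05; balance $5,273.51
Payment period 8: opening $5,273.51; interest $663.03 → $5,936.54; payment $4,420.05; balance $1,516.49
Payment period 9: opening $1,516.49; interest $663.03 → $2,179.52; payment $2,179.52; balance $0.00
Total paid: $37,539.92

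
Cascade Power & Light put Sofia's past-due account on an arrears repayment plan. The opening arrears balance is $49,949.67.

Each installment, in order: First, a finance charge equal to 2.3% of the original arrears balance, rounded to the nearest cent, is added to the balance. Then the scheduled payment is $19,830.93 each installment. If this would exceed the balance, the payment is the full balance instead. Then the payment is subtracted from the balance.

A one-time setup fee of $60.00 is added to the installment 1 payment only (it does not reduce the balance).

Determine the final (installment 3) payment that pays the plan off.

$13,734.33

Installment 1: $49,949.67 +$1,148.84 interest = $51,098.51; pay $19,830.93 (+ $60.00 fee) → $31,267.58
Installment 2: $31,267.58 +$1,148.84 interest = $32,416.42; pay $19,830.93 → $12,585.49
Installment 3: $12,585.49 +$1,148.84 interest = $13,734.33; pay $13,734.33 → $0.00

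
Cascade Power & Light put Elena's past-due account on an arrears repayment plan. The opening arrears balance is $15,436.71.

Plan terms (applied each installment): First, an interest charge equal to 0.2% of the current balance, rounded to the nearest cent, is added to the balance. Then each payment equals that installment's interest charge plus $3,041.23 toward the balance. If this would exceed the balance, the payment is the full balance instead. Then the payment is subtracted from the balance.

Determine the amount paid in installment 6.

$231.02

Installment 1: $15,436.71 +$30.87 interest = $15,467.58; pay $3,072.10 → $12,395.48
Installment 2: $12,395.48 +$24.79 interest = $12,420.27; pay $3,066.02 → $9,354.25
Installment 3: $9,354.25 +$18.71 interest = $9,372.96; pay $3,059.94 → $6,313.02
Installment 4: $6,313.02 +$12.63 interest = $6,325.65; pay $3,053.86 → $3,271.79
Installment 5: $3,271.79 +$6.54 interest = $3,278.33; pay $3,047.77 → $230.56
Installment 6: $230.56 +$0.46 interest = $231.02; pay $231.02 → $0.00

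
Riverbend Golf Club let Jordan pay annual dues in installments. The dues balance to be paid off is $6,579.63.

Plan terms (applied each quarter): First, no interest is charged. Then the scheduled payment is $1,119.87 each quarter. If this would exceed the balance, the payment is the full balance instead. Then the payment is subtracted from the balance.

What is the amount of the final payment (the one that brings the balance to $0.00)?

$980.28

Quarter 1: $6,579.63 − $1,119.87 → $5,459.76
Quarter 2: $5,459.76 − $1,119.87 → $4,339.89
Quarter 3: $4,339.89 − $1,119.87 → $3,220.02
Quarter 4: $3,220.02 − $1,119.87 → $2,100.15
Quarter 5: $2,100.15 − $1,119.87 → $980.28
Quarter 6: $980.28 − $980.28 → $0.00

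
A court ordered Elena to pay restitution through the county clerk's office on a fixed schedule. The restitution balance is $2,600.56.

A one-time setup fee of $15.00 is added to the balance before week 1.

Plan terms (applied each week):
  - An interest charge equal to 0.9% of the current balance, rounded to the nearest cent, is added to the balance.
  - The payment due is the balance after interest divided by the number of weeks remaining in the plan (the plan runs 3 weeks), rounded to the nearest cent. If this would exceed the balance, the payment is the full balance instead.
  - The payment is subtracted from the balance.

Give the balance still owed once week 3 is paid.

# | Opening | Interest | Payment | End bal
1 | $2,615.56 | $23.54 | $879.70 | $1,759.40
2 | $1,759.40 | $15.83 | $887.62 | $887.61
3 | $887.61 | $7.99 | $895.60 | $0.00

$0.00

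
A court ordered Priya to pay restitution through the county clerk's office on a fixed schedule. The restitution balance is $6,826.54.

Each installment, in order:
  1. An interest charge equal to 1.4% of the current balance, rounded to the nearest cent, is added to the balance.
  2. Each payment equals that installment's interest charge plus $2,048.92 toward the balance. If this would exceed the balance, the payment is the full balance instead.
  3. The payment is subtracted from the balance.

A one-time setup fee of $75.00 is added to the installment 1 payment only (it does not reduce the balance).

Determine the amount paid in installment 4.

Installment 1: $6,826.54 +$95.57 interest = $6,922.11; pay $2,144.49 (+ $75.00 fee) → $4,777.62
Installment 2: $4,777.62 +$66.89 interest = $4,844.51; pay $2,115.81 → $2,728.70
Installment 3: $2,728.70 +$38.20 interest = $2,766.90; pay $2,087.12 → $679.78
Installment 4: $679.78 +$9.52 interest = $689.30; pay $689.30 → $0.00

$689.30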